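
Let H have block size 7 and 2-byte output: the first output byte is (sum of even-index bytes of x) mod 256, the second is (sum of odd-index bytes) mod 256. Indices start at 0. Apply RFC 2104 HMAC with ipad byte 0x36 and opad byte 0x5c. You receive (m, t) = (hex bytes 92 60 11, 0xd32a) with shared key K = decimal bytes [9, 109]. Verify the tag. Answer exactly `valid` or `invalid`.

valid

Key decimal bytes [9, 109] = 09 6d is 2 bytes ≤ B = 7; zero-pad to 7 bytes: K' = 09 6d 00 00 00 00 00.
K' ⊕ ipad = 3f 5b 36 36 36 36 36; K' ⊕ opad = 55 31 5c 5c 5c 5c 5c.
Inner hash: even-index sum = 321 mod 256 = 65; odd-index sum = 362 mod 256 = 106 → 41 6a.
Outer hash (recomputed tag): even-index sum = 467 mod 256 = 211; odd-index sum = 298 mod 256 = 42 → d3 2a.
Recomputed tag = d32a; claimed = d32a → match.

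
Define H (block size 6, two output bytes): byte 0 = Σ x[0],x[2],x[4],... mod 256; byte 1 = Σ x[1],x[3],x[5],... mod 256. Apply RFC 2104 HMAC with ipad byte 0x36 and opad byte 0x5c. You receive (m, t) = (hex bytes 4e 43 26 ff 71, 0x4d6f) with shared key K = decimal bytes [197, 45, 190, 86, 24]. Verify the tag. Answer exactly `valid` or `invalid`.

Key decimal bytes [197, 45, 190, 86, 24] = c5 2d be 56 18 is 5 bytes ≤ B = 6; zero-pad to 6 bytes: K' = c5 2d be 56 18 00.
K' ⊕ ipad = f3 1b 88 60 2e 36; K' ⊕ opad = 99 71 e2 0a 44 5c.
Inner hash: even-index sum = 654 mod 256 = 142; odd-index sum = 499 mod 256 = 243 → 8e f3.
Outer hash (recomputed tag): even-index sum = 589 mod 256 = 77; odd-index sum = 458 mod 256 = 202 → 4d ca.
Recomputed tag = 4dca; claimed = 4d6f → mismatch.

invalid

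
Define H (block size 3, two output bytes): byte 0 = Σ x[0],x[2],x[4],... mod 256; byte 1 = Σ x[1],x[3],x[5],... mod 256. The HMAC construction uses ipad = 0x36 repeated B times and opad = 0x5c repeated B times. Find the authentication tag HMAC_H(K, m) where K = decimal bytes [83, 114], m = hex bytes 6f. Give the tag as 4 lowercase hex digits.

Key decimal bytes [83, 114] = 53 72 is 2 bytes ≤ B = 3; zero-pad to 3 bytes: K' = 53 72 00.
K' ⊕ ipad = 65 44 36.  K' ⊕ opad = 0f 2e 5c.
Inner input = (K'⊕ipad) ∥ m = 65 44 36 ∥ 6f.
Inner hash: even-index sum = 155 mod 256 = 155; odd-index sum = 179 mod 256 = 179 → 9b b3.
Outer input = (K'⊕opad) ∥ inner = 0f 2e 5c ∥ 9b b3.
Outer hash (tag): even-index sum = 286 mod 256 = 30; odd-index sum = 201 mod 256 = 201 → 1e c9.

1ec9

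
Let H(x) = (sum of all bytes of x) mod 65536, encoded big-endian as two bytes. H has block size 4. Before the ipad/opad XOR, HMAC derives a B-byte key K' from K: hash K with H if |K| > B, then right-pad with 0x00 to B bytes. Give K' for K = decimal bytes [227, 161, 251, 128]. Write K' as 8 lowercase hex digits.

e3a1fb80

Key decimal bytes [227, 161, 251, 128] = e3 a1 fb 80 is exactly B = 4 bytes: K' = e3 a1 fb 80.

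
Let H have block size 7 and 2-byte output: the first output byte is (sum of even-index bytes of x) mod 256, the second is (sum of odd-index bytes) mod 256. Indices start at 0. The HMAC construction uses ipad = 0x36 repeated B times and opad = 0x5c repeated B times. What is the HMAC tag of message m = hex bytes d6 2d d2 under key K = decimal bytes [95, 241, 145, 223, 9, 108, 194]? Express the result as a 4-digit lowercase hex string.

Key decimal bytes [95, 241, 145, 223, 9, 108, 194] = 5f f1 91 df 09 6c c2 is exactly B = 7 bytes: K' = 5f f1 91 df 09 6c c2.
K' ⊕ ipad = 69 c7 a7 e9 3f 5a f4.  K' ⊕ opad = 03 ad cd 83 55 30 9e.
Inner input = (K'⊕ipad) ∥ m = 69 c7 a7 e9 3f 5a f4 ∥ d6 2d d2.
Inner hash: even-index sum = 624 mod 256 = 112; odd-index sum = 946 mod 256 = 178 → 70 b2.
Outer input = (K'⊕opad) ∥ inner = 03 ad cd 83 55 30 9e ∥ 70 b2.
Outer hash (tag): even-index sum = 629 mod 256 = 117; odd-index sum = 464 mod 256 = 208 → 75 d0.

75d0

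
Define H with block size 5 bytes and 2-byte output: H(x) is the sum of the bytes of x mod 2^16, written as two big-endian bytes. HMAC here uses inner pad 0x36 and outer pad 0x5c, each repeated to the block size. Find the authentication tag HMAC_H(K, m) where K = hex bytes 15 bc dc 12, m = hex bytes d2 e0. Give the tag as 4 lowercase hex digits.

Key hex bytes 15 bc dc 12 is 4 bytes ≤ B = 5; zero-pad to 5 bytes: K' = 15 bc dc 12 00.
K' ⊕ ipad = 23 8a ea 24 36.  K' ⊕ opad = 49 e0 80 4e 5c.
Inner input = (K'⊕ipad) ∥ m = 23 8a ea 24 36 ∥ d2 e0.
Inner hash: sum = 35+138+234+36+54+210+224 = 931 → 03 a3.
Outer input = (K'⊕opad) ∥ inner = 49 e0 80 4e 5c ∥ 03 a3.
Outer hash (tag): sum = 73+224+128+78+92+3+163 = 761 → 02 f9.

02f9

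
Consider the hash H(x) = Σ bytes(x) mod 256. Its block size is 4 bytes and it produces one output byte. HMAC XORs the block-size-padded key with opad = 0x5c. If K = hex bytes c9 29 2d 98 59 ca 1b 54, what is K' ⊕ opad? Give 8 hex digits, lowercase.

Key hex bytes c9 29 2d 98 59 ca 1b 54 is 8 bytes > B = 4, so hash it first: H(key) = 49, then zero-pad to 4 bytes: K' = 49 00 00 00.
XOR each byte with 0x5c: 49⊕5c=15, 00⊕5c=5c, 00⊕5c=5c, 00⊕5c=5c.

155c5c5c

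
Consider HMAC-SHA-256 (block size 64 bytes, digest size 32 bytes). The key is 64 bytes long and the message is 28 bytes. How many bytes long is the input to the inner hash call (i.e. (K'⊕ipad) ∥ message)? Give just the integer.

92

Key is 64 ≤ 64 bytes, zero-padded: |K'| = 64.
Inner input = (K'⊕ipad) ∥ m → 64 + 28 = 92 bytes.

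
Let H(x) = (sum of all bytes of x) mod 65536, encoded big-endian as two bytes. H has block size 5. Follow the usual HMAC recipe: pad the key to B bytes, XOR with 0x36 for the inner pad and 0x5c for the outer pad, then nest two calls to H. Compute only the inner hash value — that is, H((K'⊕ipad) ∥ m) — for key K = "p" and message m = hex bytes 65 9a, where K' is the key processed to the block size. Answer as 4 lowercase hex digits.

Key "p" = 70 is 1 byte ≤ B = 5; zero-pad to 5 bytes: K' = 70 00 00 00 00.
K' ⊕ ipad = 46 36 36 36 36.
Inner input = 46 36 36 36 36 ∥ 65 9a.
Inner hash: sum = 70+54+54+54+54+101+154 = 541 → 02 1d.

021d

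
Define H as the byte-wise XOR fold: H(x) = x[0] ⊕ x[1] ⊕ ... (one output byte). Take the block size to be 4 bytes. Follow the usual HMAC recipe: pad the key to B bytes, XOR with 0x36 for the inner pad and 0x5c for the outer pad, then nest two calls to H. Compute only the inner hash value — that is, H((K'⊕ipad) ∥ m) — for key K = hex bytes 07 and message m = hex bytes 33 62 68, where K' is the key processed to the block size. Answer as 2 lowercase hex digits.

Key hex bytes 07 is 1 byte ≤ B = 4; zero-pad to 4 bytes: K' = 07 00 00 00.
K' ⊕ ipad = 31 36 36 36.
Inner input = 31 36 36 36 ∥ 33 62 68.
Inner hash: XOR 31⊕36⊕36⊕36⊕33⊕62⊕68 = 3e.

3e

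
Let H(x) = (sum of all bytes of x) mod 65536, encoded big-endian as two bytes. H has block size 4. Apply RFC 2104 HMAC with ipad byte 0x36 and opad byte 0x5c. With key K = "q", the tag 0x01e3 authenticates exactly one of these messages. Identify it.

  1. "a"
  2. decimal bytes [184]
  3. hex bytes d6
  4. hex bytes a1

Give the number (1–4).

2

Key "q" = 71 is 1 byte ≤ B = 4; zero-pad to 4 bytes: K' = 71 00 00 00.
K' ⊕ ipad = 47 36 36 36; K' ⊕ opad = 2d 5c 5c 5c.
m1: inner = H(47 36 36 36 61) = 01 4a; tag = H(2d 5c 5c 5c 01 4a) = 018c
m2: inner = H(47 36 36 36 b8) = 01 a1; tag = H(2d 5c 5c 5c 01 a1) = 01e3 ← matches
m3: inner = H(47 36 36 36 d6) = 01 bf; tag = H(2d 5c 5c 5c 01 bf) = 0201
m4: inner = H(47 36 36 36 a1) = 01 8a; tag = H(2d 5c 5c 5c 01 8a) = 01cc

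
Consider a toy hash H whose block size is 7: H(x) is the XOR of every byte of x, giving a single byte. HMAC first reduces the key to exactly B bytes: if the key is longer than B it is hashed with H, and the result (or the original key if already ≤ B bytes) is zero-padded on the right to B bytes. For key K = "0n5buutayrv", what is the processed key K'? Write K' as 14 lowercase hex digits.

|K| = 11 > B = 7, so first hash the key.
H(K): XOR 30⊕6e⊕35⊕62⊕75⊕75⊕74⊕61⊕79⊕72⊕76 = 61.
Zero-pad H(K) = 61 to 7 bytes: K' = 61 00 00 00 00 00 00.

61000000000000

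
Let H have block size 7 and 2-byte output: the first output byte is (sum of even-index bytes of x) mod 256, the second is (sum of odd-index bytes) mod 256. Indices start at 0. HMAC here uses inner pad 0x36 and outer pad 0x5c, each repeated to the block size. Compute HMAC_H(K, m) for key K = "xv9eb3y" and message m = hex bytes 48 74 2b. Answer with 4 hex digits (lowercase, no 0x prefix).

Key "xv9eb3y" = 78 76 39 65 62 33 79 is exactly B = 7 bytes: K' = 78 76 39 65 62 33 79.
K' ⊕ ipad = 4e 40 0f 53 54 05 4f.  K' ⊕ opad = 24 2a 65 39 3e 6f 25.
Inner input = (K'⊕ipad) ∥ m = 4e 40 0f 53 54 05 4f ∥ 48 74 2b.
Inner hash: even-index sum = 372 mod 256 = 116; odd-index sum = 267 mod 256 = 11 → 74 0b.
Outer input = (K'⊕opad) ∥ inner = 24 2a 65 39 3e 6f 25 ∥ 74 0b.
Outer hash (tag): even-index sum = 247 mod 256 = 247; odd-index sum = 326 mod 256 = 70 → f7 46.

f746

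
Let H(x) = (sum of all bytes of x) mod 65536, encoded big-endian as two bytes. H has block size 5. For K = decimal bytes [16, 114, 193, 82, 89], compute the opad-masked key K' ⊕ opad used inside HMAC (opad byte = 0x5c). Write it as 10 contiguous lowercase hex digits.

4c2e9d0e05

Key decimal bytes [16, 114, 193, 82, 89] = 10 72 c1 52 59 is exactly B = 5 bytes: K' = 10 72 c1 52 59.
XOR each byte with 0x5c: 10⊕5c=4c, 72⊕5c=2e, c1⊕5c=9d, 52⊕5c=0e, 59⊕5c=05.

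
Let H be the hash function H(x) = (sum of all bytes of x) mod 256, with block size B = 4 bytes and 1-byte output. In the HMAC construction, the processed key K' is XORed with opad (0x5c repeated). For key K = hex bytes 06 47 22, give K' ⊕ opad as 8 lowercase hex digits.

5a1b7e5c

Key hex bytes 06 47 22 is 3 bytes ≤ B = 4; zero-pad to 4 bytes: K' = 06 47 22 00.
XOR each byte with 0x5c: 06⊕5c=5a, 47⊕5c=1b, 22⊕5c=7e, 00⊕5c=5c.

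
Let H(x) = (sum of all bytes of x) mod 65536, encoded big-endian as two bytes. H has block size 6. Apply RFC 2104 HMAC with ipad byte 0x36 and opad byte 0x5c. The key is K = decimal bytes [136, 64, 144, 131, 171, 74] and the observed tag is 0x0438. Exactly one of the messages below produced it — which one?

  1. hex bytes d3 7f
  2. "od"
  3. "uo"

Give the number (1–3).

3

Key decimal bytes [136, 64, 144, 131, 171, 74] = 88 40 90 83 ab 4a is exactly B = 6 bytes: K' = 88 40 90 83 ab 4a.
K' ⊕ ipad = be 76 a6 b5 9d 7c; K' ⊕ opad = d4 1c cc df f7 16.
m1: inner = H(be 76 a6 b5 9d 7c d3 7f) = 04 fa; tag = H(d4 1c cc df f7 16 04 fa) = 04a6
m2: inner = H(be 76 a6 b5 9d 7c 6f 64) = 04 7b; tag = H(d4 1c cc df f7 16 04 7b) = 0427
m3: inner = H(be 76 a6 b5 9d 7c 75 6f) = 04 8c; tag = H(d4 1c cc df f7 16 04 8c) = 0438 ← matches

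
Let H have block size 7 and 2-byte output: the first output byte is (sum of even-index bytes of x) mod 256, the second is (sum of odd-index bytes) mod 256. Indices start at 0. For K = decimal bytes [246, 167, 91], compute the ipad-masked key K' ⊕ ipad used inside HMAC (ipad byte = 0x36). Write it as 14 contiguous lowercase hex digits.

Key decimal bytes [246, 167, 91] = f6 a7 5b is 3 bytes ≤ B = 7; zero-pad to 7 bytes: K' = f6 a7 5b 00 00 00 00.
XOR each byte with 0x36: f6⊕36=c0, a7⊕36=91, 5b⊕36=6d, 00⊕36=36, 00⊕36=36, 00⊕36=36, 00⊕36=36.

c0916d36363636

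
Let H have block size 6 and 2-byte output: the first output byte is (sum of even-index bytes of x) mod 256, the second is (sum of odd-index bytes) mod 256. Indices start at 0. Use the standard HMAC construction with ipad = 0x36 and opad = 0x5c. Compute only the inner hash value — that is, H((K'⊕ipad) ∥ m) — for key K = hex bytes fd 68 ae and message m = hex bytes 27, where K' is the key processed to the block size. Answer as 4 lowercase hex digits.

Key hex bytes fd 68 ae is 3 bytes ≤ B = 6; zero-pad to 6 bytes: K' = fd 68 ae 00 00 00.
K' ⊕ ipad = cb 5e 98 36 36 36.
Inner input = cb 5e 98 36 36 36 ∥ 27.
Inner hash: even-index sum = 448 mod 256 = 192; odd-index sum = 202 mod 256 = 202 → c0 ca.

c0ca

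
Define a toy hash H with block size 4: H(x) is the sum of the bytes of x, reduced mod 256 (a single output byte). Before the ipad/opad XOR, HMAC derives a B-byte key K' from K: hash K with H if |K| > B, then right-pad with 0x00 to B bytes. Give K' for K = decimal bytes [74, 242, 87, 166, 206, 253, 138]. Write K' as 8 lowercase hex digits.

|K| = 7 > B = 4, so first hash the key.
H(K): sum = 74+242+87+166+206+253+138 = 1166; mod 256 = 142 → 8e.
Zero-pad H(K) = 8e to 4 bytes: K' = 8e 00 00 00.

8e000000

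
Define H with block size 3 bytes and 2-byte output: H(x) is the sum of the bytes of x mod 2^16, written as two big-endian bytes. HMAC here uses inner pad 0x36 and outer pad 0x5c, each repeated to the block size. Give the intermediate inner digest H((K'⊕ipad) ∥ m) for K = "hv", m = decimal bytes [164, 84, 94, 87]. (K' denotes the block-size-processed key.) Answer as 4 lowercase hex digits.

Key "hv" = 68 76 is 2 bytes ≤ B = 3; zero-pad to 3 bytes: K' = 68 76 00.
K' ⊕ ipad = 5e 40 36.
Inner input = 5e 40 36 ∥ a4 54 5e 57.
Inner hash: sum = 94+64+54+164+84+94+87 = 641 → 02 81.

0281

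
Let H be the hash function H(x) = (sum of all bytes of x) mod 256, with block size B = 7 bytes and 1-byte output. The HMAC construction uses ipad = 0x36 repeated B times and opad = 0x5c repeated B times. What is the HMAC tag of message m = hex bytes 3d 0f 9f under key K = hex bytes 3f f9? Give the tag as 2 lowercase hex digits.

a5

Key hex bytes 3f f9 is 2 bytes ≤ B = 7; zero-pad to 7 bytes: K' = 3f f9 00 00 00 00 00.
K' ⊕ ipad = 09 cf 36 36 36 36 36.  K' ⊕ opad = 63 a5 5c 5c 5c 5c 5c.
Inner input = (K'⊕ipad) ∥ m = 09 cf 36 36 36 36 36 ∥ 3d 0f 9f.
Inner hash: sum = 9+207+54+54+54+54+54+61+15+159 = 721; mod 256 = 209 → d1.
Outer input = (K'⊕opad) ∥ inner = 63 a5 5c 5c 5c 5c 5c ∥ d1.
Outer hash (tag): sum = 99+165+92+92+92+92+92+209 = 933; mod 256 = 165 → a5.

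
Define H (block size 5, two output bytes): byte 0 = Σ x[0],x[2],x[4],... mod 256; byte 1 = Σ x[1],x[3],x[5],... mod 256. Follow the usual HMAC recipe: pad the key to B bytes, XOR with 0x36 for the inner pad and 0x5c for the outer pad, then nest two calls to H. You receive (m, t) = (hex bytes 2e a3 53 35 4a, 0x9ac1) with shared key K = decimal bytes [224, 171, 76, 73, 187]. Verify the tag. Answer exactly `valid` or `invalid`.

Key decimal bytes [224, 171, 76, 73, 187] = e0 ab 4c 49 bb is exactly B = 5 bytes: K' = e0 ab 4c 49 bb.
K' ⊕ ipad = d6 9d 7a 7f 8d; K' ⊕ opad = bc f7 10 15 e7.
Inner hash: even-index sum = 693 mod 256 = 181; odd-index sum = 487 mod 256 = 231 → b5 e7.
Outer hash (recomputed tag): even-index sum = 666 mod 256 = 154; odd-index sum = 449 mod 256 = 193 → 9a c1.
Recomputed tag = 9ac1; claimed = 9ac1 → match.

valid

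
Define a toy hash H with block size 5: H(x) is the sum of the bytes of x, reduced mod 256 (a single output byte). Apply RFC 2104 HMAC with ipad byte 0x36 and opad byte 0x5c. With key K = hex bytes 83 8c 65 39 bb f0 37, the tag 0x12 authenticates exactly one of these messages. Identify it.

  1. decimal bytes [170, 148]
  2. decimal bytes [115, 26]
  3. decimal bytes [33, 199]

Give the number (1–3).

Key hex bytes 83 8c 65 39 bb f0 37 is 7 bytes > B = 5, so hash it first: H(key) = 8f, then zero-pad to 5 bytes: K' = 8f 00 00 00 00.
K' ⊕ ipad = b9 36 36 36 36; K' ⊕ opad = d3 5c 5c 5c 5c.
m1: inner = H(b9 36 36 36 36 aa 94) = cf; tag = H(d3 5c 5c 5c 5c cf) = 12 ← matches
m2: inner = H(b9 36 36 36 36 73 1a) = 1e; tag = H(d3 5c 5c 5c 5c 1e) = 61
m3: inner = H(b9 36 36 36 36 21 c7) = 79; tag = H(d3 5c 5c 5c 5c 79) = bc

1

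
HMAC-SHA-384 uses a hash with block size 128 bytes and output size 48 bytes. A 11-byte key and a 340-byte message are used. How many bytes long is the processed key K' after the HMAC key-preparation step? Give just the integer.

Key is 11 ≤ 128 bytes, zero-padded: |K'| = 128.

128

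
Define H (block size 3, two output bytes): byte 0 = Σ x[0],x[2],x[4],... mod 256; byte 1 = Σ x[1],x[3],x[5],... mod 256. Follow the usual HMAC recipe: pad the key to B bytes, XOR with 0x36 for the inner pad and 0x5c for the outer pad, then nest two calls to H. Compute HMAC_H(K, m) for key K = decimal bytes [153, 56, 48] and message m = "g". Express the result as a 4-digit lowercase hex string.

a619

Key decimal bytes [153, 56, 48] = 99 38 30 is exactly B = 3 bytes: K' = 99 38 30.
K' ⊕ ipad = af 0e 06.  K' ⊕ opad = c5 64 6c.
Inner input = (K'⊕ipad) ∥ m = af 0e 06 ∥ 67.
Inner hash: even-index sum = 181 mod 256 = 181; odd-index sum = 117 mod 256 = 117 → b5 75.
Outer input = (K'⊕opad) ∥ inner = c5 64 6c ∥ b5 75.
Outer hash (tag): even-index sum = 422 mod 256 = 166; odd-index sum = 281 mod 256 = 25 → a6 19.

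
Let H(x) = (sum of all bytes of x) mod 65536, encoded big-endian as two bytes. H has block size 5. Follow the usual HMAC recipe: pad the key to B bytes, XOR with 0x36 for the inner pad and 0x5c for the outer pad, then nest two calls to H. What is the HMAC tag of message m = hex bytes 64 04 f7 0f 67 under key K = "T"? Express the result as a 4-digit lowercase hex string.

018a

Key "T" = 54 is 1 byte ≤ B = 5; zero-pad to 5 bytes: K' = 54 00 00 00 00.
K' ⊕ ipad = 62 36 36 36 36.  K' ⊕ opad = 08 5c 5c 5c 5c.
Inner input = (K'⊕ipad) ∥ m = 62 36 36 36 36 ∥ 64 04 f7 0f 67.
Inner hash: sum = 98+54+54+54+54+100+4+247+15+103 = 783 → 03 0f.
Outer input = (K'⊕opad) ∥ inner = 08 5c 5c 5c 5c ∥ 03 0f.
Outer hash (tag): sum = 8+92+92+92+92+3+15 = 394 → 01 8a.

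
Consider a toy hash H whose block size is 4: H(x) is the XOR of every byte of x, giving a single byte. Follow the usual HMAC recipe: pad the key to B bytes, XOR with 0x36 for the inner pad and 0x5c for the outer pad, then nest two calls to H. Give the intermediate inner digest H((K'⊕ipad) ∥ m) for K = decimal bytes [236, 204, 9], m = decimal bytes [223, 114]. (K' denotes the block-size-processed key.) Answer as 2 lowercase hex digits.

Key decimal bytes [236, 204, 9] = ec cc 09 is 3 bytes ≤ B = 4; zero-pad to 4 bytes: K' = ec cc 09 00.
K' ⊕ ipad = da fa 3f 36.
Inner input = da fa 3f 36 ∥ df 72.
Inner hash: XOR da⊕fa⊕3f⊕36⊕df⊕72 = 84.

84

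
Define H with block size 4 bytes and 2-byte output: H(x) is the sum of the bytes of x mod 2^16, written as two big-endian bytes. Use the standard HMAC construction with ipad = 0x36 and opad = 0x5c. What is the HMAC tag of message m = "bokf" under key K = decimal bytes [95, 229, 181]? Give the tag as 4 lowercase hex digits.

Key decimal bytes [95, 229, 181] = 5f e5 b5 is 3 bytes ≤ B = 4; zero-pad to 4 bytes: K' = 5f e5 b5 00.
K' ⊕ ipad = 69 d3 83 36.  K' ⊕ opad = 03 b9 e9 5c.
Inner input = (K'⊕ipad) ∥ m = 69 d3 83 36 ∥ 62 6f 6b 66.
Inner hash: sum = 105+211+131+54+98+111+107+102 = 919 → 03 97.
Outer input = (K'⊕opad) ∥ inner = 03 b9 e9 5c ∥ 03 97.
Outer hash (tag): sum = 3+185+233+92+3+151 = 667 → 02 9b.

029b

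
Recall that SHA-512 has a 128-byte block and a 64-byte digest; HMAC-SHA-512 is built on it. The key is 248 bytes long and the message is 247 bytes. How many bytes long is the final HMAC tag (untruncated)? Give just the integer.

64

The tag is one SHA-512 digest: 64 bytes.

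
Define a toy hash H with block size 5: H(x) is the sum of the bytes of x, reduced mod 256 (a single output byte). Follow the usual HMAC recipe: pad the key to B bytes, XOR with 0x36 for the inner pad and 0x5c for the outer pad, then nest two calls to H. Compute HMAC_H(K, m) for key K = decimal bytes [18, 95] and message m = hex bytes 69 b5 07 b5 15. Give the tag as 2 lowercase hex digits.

Key decimal bytes [18, 95] = 12 5f is 2 bytes ≤ B = 5; zero-pad to 5 bytes: K' = 12 5f 00 00 00.
K' ⊕ ipad = 24 69 36 36 36.  K' ⊕ opad = 4e 03 5c 5c 5c.
Inner input = (K'⊕ipad) ∥ m = 24 69 36 36 36 ∥ 69 b5 07 b5 15.
Inner hash: sum = 36+105+54+54+54+105+181+7+181+21 = 798; mod 256 = 30 → 1e.
Outer input = (K'⊕opad) ∥ inner = 4e 03 5c 5c 5c ∥ 1e.
Outer hash (tag): sum = 78+3+92+92+92+30 = 387; mod 256 = 131 → 83.

83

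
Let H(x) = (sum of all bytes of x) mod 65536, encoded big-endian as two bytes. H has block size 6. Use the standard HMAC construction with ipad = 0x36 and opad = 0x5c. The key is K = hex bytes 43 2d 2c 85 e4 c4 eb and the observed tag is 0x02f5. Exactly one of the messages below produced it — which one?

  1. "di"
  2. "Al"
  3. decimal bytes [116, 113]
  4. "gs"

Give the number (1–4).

Key hex bytes 43 2d 2c 85 e4 c4 eb is 7 bytes > B = 6, so hash it first: H(key) = 03 b4, then zero-pad to 6 bytes: K' = 03 b4 00 00 00 00.
K' ⊕ ipad = 35 82 36 36 36 36; K' ⊕ opad = 5f e8 5c 5c 5c 5c.
m1: inner = H(35 82 36 36 36 36 64 69) = 02 5c; tag = H(5f e8 5c 5c 5c 5c 02 5c) = 0315
m2: inner = H(35 82 36 36 36 36 41 6c) = 02 3c; tag = H(5f e8 5c 5c 5c 5c 02 3c) = 02f5 ← matches
m3: inner = H(35 82 36 36 36 36 74 71) = 02 74; tag = H(5f e8 5c 5c 5c 5c 02 74) = 032d
m4: inner = H(35 82 36 36 36 36 67 73) = 02 69; tag = H(5f e8 5c 5c 5c 5c 02 69) = 0322

2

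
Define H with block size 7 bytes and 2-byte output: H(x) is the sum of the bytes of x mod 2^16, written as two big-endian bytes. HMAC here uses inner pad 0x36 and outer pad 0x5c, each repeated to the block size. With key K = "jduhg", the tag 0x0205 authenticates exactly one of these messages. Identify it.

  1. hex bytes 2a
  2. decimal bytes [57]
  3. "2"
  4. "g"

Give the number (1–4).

Key "jduhg" = 6a 64 75 68 67 is 5 bytes ≤ B = 7; zero-pad to 7 bytes: K' = 6a 64 75 68 67 00 00.
K' ⊕ ipad = 5c 52 43 5e 51 36 36; K' ⊕ opad = 36 38 29 34 3b 5c 5c.
m1: inner = H(5c 52 43 5e 51 36 36 2a) = 02 36; tag = H(36 38 29 34 3b 5c 5c 02 36) = 01f6
m2: inner = H(5c 52 43 5e 51 36 36 39) = 02 45; tag = H(36 38 29 34 3b 5c 5c 02 45) = 0205 ← matches
m3: inner = H(5c 52 43 5e 51 36 36 32) = 02 3e; tag = H(36 38 29 34 3b 5c 5c 02 3e) = 01fe
m4: inner = H(5c 52 43 5e 51 36 36 67) = 02 73; tag = H(36 38 29 34 3b 5c 5c 02 73) = 0233

2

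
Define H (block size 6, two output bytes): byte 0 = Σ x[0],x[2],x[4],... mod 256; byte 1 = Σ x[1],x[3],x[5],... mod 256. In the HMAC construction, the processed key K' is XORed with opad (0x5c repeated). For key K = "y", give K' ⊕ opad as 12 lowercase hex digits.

Key "y" = 79 is 1 byte ≤ B = 6; zero-pad to 6 bytes: K' = 79 00 00 00 00 00.
XOR each byte with 0x5c: 79⊕5c=25, 00⊕5c=5c, 00⊕5c=5c, 00⊕5c=5c, 00⊕5c=5c, 00⊕5c=5c.

255c5c5c5c5c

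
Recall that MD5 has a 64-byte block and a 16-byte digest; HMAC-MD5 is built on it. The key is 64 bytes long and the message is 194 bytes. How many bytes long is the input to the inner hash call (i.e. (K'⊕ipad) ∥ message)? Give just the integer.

258

Key is 64 ≤ 64 bytes, zero-padded: |K'| = 64.
Inner input = (K'⊕ipad) ∥ m → 64 + 194 = 258 bytes.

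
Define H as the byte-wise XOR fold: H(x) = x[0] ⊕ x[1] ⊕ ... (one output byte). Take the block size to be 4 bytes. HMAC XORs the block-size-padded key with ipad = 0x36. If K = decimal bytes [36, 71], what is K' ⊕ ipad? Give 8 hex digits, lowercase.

12713636

Key decimal bytes [36, 71] = 24 47 is 2 bytes ≤ B = 4; zero-pad to 4 bytes: K' = 24 47 00 00.
XOR each byte with 0x36: 24⊕36=12, 47⊕36=71, 00⊕36=36, 00⊕36=36.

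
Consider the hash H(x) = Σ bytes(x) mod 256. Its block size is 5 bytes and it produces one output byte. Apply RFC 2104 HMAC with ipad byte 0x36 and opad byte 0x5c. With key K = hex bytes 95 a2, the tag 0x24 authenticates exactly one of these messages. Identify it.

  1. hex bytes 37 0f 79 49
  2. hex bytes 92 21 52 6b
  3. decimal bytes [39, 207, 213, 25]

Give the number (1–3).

Key hex bytes 95 a2 is 2 bytes ≤ B = 5; zero-pad to 5 bytes: K' = 95 a2 00 00 00.
K' ⊕ ipad = a3 94 36 36 36; K' ⊕ opad = c9 fe 5c 5c 5c.
m1: inner = H(a3 94 36 36 36 37 0f 79 49) = e1; tag = H(c9 fe 5c 5c 5c e1) = bc
m2: inner = H(a3 94 36 36 36 92 21 52 6b) = 49; tag = H(c9 fe 5c 5c 5c 49) = 24 ← matches
m3: inner = H(a3 94 36 36 36 27 cf d5 19) = bd; tag = H(c9 fe 5c 5c 5c bd) = 98

2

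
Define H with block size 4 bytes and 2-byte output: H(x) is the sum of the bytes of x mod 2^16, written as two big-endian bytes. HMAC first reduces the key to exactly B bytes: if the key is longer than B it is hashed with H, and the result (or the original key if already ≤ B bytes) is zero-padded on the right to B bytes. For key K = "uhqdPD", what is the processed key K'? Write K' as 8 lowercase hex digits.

|K| = 6 > B = 4, so first hash the key.
H(K): sum = 117+104+113+100+80+68 = 582 → 02 46.
Zero-pad H(K) = 02 46 to 4 bytes: K' = 02 46 00 00.

02460000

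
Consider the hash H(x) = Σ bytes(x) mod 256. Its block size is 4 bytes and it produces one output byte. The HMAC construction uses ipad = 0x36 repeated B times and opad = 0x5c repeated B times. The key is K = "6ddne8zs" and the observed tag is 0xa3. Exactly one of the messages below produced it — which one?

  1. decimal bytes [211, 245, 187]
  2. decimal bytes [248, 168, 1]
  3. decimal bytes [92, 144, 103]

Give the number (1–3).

Key "6ddne8zs" = 36 64 64 6e 65 38 7a 73 is 8 bytes > B = 4, so hash it first: H(key) = f6, then zero-pad to 4 bytes: K' = f6 00 00 00.
K' ⊕ ipad = c0 36 36 36; K' ⊕ opad = aa 5c 5c 5c.
m1: inner = H(c0 36 36 36 d3 f5 bb) = e5; tag = H(aa 5c 5c 5c e5) = a3 ← matches
m2: inner = H(c0 36 36 36 f8 a8 01) = 03; tag = H(aa 5c 5c 5c 03) = c1
m3: inner = H(c0 36 36 36 5c 90 67) = b5; tag = H(aa 5c 5c 5c b5) = 73

1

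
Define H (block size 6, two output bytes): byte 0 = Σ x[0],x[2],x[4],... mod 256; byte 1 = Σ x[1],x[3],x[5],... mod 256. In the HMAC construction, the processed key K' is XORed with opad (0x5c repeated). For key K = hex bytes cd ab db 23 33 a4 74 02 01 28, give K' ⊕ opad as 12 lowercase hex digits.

Key hex bytes cd ab db 23 33 a4 74 02 01 28 is 10 bytes > B = 6, so hash it first: H(key) = 50 9c, then zero-pad to 6 bytes: K' = 50 9c 00 00 00 00.
XOR each byte with 0x5c: 50⊕5c=0c, 9c⊕5c=c0, 00⊕5c=5c, 00⊕5c=5c, 00⊕5c=5c, 00⊕5c=5c.

0cc05c5c5c5c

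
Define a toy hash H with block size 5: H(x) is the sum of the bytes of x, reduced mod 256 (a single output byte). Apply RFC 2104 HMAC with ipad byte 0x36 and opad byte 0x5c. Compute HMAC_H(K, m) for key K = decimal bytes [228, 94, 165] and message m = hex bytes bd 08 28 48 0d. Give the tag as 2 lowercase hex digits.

Key decimal bytes [228, 94, 165] = e4 5e a5 is 3 bytes ≤ B = 5; zero-pad to 5 bytes: K' = e4 5e a5 00 00.
K' ⊕ ipad = d2 68 93 36 36.  K' ⊕ opad = b8 02 f9 5c 5c.
Inner input = (K'⊕ipad) ∥ m = d2 68 93 36 36 ∥ bd 08 28 48 0d.
Inner hash: sum = 210+104+147+54+54+189+8+40+72+13 = 891; mod 256 = 123 → 7b.
Outer input = (K'⊕opad) ∥ inner = b8 02 f9 5c 5c ∥ 7b.
Outer hash (tag): sum = 184+2+249+92+92+123 = 742; mod 256 = 230 → e6.

e6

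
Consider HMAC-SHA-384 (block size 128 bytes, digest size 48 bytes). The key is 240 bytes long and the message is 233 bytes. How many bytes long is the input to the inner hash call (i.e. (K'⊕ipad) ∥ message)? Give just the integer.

Key is 240 > 128 bytes, so it is hashed to 48 bytes then zero-padded to 128: |K'| = 128.
Inner input = (K'⊕ipad) ∥ m → 128 + 233 = 361 bytes.

361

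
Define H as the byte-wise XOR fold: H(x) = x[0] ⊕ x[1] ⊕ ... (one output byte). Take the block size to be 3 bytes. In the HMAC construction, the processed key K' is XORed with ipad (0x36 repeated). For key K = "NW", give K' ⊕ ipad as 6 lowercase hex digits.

Key "NW" = 4e 57 is 2 bytes ≤ B = 3; zero-pad to 3 bytes: K' = 4e 57 00.
XOR each byte with 0x36: 4e⊕36=78, 57⊕36=61, 00⊕36=36.

786136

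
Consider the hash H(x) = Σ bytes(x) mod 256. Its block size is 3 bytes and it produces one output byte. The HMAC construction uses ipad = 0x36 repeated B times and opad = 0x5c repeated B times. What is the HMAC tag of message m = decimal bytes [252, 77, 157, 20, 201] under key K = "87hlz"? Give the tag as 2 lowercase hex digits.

Key "87hlz" = 38 37 68 6c 7a is 5 bytes > B = 3, so hash it first: H(key) = bd, then zero-pad to 3 bytes: K' = bd 00 00.
K' ⊕ ipad = 8b 36 36.  K' ⊕ opad = e1 5c 5c.
Inner input = (K'⊕ipad) ∥ m = 8b 36 36 ∥ fc 4d 9d 14 c9.
Inner hash: sum = 139+54+54+252+77+157+20+201 = 954; mod 256 = 186 → ba.
Outer input = (K'⊕opad) ∥ inner = e1 5c 5c ∥ ba.
Outer hash (tag): sum = 225+92+92+186 = 595; mod 256 = 83 → 53.

53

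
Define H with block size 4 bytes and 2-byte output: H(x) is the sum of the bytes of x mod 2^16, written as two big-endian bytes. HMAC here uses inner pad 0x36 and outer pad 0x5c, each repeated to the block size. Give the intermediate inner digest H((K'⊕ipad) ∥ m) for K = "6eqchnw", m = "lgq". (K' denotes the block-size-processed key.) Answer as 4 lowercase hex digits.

026e

Key "6eqchnw" = 36 65 71 63 68 6e 77 is 7 bytes > B = 4, so hash it first: H(key) = 02 bc, then zero-pad to 4 bytes: K' = 02 bc 00 00.
K' ⊕ ipad = 34 8a 36 36.
Inner input = 34 8a 36 36 ∥ 6c 67 71.
Inner hash: sum = 52+138+54+54+108+103+113 = 622 → 02 6e.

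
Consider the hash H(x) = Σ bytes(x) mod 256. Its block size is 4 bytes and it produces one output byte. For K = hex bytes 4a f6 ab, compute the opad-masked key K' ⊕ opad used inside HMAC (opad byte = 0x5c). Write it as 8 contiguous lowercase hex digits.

16aaf75c

Key hex bytes 4a f6 ab is 3 bytes ≤ B = 4; zero-pad to 4 bytes: K' = 4a f6 ab 00.
XOR each byte with 0x5c: 4a⊕5c=16, f6⊕5c=aa, ab⊕5c=f7, 00⊕5c=5c.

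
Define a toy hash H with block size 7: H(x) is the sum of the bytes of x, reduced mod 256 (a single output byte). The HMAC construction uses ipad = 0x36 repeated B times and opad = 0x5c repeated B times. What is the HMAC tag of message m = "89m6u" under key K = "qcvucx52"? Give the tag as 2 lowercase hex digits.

89

Key "qcvucx52" = 71 63 76 75 63 78 35 32 is 8 bytes > B = 7, so hash it first: H(key) = 01, then zero-pad to 7 bytes: K' = 01 00 00 00 00 00 00.
K' ⊕ ipad = 37 36 36 36 36 36 36.  K' ⊕ opad = 5d 5c 5c 5c 5c 5c 5c.
Inner input = (K'⊕ipad) ∥ m = 37 36 36 36 36 36 36 ∥ 38 39 6d 36 75.
Inner hash: sum = 55+54+54+54+54+54+54+56+57+109+54+117 = 772; mod 256 = 4 → 04.
Outer input = (K'⊕opad) ∥ inner = 5d 5c 5c 5c 5c 5c 5c ∥ 04.
Outer hash (tag): sum = 93+92+92+92+92+92+92+4 = 649; mod 256 = 137 → 89.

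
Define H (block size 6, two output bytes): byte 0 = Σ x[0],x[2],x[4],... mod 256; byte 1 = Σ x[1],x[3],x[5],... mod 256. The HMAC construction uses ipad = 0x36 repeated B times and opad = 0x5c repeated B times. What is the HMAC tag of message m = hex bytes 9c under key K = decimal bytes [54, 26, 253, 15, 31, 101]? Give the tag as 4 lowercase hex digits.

Key decimal bytes [54, 26, 253, 15, 31, 101] = 36 1a fd 0f 1f 65 is exactly B = 6 bytes: K' = 36 1a fd 0f 1f 65.
K' ⊕ ipad = 00 2c cb 39 29 53.  K' ⊕ opad = 6a 46 a1 53 43 39.
Inner input = (K'⊕ipad) ∥ m = 00 2c cb 39 29 53 ∥ 9c.
Inner hash: even-index sum = 400 mod 256 = 144; odd-index sum = 184 mod 256 = 184 → 90 b8.
Outer input = (K'⊕opad) ∥ inner = 6a 46 a1 53 43 39 ∥ 90 b8.
Outer hash (tag): even-index sum = 478 mod 256 = 222; odd-index sum = 394 mod 256 = 138 → de 8a.

de8a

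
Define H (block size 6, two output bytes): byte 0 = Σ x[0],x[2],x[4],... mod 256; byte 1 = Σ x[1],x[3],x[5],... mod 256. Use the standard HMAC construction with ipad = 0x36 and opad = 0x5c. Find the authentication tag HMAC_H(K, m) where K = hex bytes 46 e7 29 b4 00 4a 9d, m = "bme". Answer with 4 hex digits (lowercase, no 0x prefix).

Key hex bytes 46 e7 29 b4 00 4a 9d is 7 bytes > B = 6, so hash it first: H(key) = 0c e5, then zero-pad to 6 bytes: K' = 0c e5 00 00 00 00.
K' ⊕ ipad = 3a d3 36 36 36 36.  K' ⊕ opad = 50 b9 5c 5c 5c 5c.
Inner input = (K'⊕ipad) ∥ m = 3a d3 36 36 36 36 ∥ 62 6d 65.
Inner hash: even-index sum = 365 mod 256 = 109; odd-index sum = 428 mod 256 = 172 → 6d ac.
Outer input = (K'⊕opad) ∥ inner = 50 b9 5c 5c 5c 5c ∥ 6d ac.
Outer hash (tag): even-index sum = 373 mod 256 = 117; odd-index sum = 541 mod 256 = 29 → 75 1d.

751d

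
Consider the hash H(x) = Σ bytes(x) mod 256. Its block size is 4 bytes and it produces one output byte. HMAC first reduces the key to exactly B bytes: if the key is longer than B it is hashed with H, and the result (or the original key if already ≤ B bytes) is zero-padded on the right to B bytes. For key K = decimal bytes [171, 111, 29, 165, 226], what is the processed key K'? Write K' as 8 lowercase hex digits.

be000000

|K| = 5 > B = 4, so first hash the key.
H(K): sum = 171+111+29+165+226 = 702; mod 256 = 190 → be.
Zero-pad H(K) = be to 4 bytes: K' = be 00 00 00.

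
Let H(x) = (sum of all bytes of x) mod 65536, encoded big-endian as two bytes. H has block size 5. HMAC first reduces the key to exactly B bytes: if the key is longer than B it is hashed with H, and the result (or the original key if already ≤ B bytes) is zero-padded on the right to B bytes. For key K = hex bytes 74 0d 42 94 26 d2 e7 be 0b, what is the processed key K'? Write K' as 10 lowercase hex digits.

03ff000000

|K| = 9 > B = 5, so first hash the key.
H(K): sum = 116+13+66+148+38+210+231+190+11 = 1023 → 03 ff.
Zero-pad H(K) = 03 ff to 5 bytes: K' = 03 ff 00 00 00.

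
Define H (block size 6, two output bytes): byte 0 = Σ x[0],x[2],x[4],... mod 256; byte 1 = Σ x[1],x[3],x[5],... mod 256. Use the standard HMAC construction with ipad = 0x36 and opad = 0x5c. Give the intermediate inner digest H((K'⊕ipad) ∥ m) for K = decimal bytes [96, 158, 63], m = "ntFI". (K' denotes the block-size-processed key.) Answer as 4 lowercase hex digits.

Key decimal bytes [96, 158, 63] = 60 9e 3f is 3 bytes ≤ B = 6; zero-pad to 6 bytes: K' = 60 9e 3f 00 00 00.
K' ⊕ ipad = 56 a8 09 36 36 36.
Inner input = 56 a8 09 36 36 36 ∥ 6e 74 46 49.
Inner hash: even-index sum = 329 mod 256 = 73; odd-index sum = 465 mod 256 = 209 → 49 d1.

49d1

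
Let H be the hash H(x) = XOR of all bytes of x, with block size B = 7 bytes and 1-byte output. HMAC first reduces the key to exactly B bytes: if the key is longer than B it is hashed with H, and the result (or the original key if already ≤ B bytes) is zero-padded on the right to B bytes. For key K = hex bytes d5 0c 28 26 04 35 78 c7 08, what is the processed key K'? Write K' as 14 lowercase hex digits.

|K| = 9 > B = 7, so first hash the key.
H(K): XOR d5⊕0c⊕28⊕26⊕04⊕35⊕78⊕c7⊕08 = 51.
Zero-pad H(K) = 51 to 7 bytes: K' = 51 00 00 00 00 00 00.

51000000000000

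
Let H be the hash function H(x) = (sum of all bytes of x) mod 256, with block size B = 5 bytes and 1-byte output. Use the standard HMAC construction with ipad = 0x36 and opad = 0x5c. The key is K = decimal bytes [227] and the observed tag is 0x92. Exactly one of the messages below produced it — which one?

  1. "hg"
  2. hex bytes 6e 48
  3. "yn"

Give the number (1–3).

Key decimal bytes [227] = e3 is 1 byte ≤ B = 5; zero-pad to 5 bytes: K' = e3 00 00 00 00.
K' ⊕ ipad = d5 36 36 36 36; K' ⊕ opad = bf 5c 5c 5c 5c.
m1: inner = H(d5 36 36 36 36 68 67) = 7c; tag = H(bf 5c 5c 5c 5c 7c) = ab
m2: inner = H(d5 36 36 36 36 6e 48) = 63; tag = H(bf 5c 5c 5c 5c 63) = 92 ← matches
m3: inner = H(d5 36 36 36 36 79 6e) = 94; tag = H(bf 5c 5c 5c 5c 94) = c3

2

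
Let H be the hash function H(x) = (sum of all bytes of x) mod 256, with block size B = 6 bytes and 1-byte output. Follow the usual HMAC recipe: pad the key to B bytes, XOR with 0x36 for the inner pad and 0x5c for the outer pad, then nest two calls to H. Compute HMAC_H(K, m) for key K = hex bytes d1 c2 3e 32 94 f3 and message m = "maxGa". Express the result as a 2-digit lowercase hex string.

ae

Key hex bytes d1 c2 3e 32 94 f3 is exactly B = 6 bytes: K' = d1 c2 3e 32 94 f3.
K' ⊕ ipad = e7 f4 08 04 a2 c5.  K' ⊕ opad = 8d 9e 62 6e c8 af.
Inner input = (K'⊕ipad) ∥ m = e7 f4 08 04 a2 c5 ∥ 6d 61 78 47 61.
Inner hash: sum = 231+244+8+4+162+197+109+97+120+71+97 = 1340; mod 256 = 60 → 3c.
Outer input = (K'⊕opad) ∥ inner = 8d 9e 62 6e c8 af ∥ 3c.
Outer hash (tag): sum = 141+158+98+110+200+175+60 = 942; mod 256 = 174 → ae.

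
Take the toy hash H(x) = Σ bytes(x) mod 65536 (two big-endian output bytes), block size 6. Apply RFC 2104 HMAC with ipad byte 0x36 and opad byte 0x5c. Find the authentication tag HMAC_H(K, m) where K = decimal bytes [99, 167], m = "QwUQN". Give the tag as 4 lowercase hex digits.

0327

Key decimal bytes [99, 167] = 63 a7 is 2 bytes ≤ B = 6; zero-pad to 6 bytes: K' = 63 a7 00 00 00 00.
K' ⊕ ipad = 55 91 36 36 36 36.  K' ⊕ opad = 3f fb 5c 5c 5c 5c.
Inner input = (K'⊕ipad) ∥ m = 55 91 36 36 36 36 ∥ 51 77 55 51 4e.
Inner hash: sum = 85+145+54+54+54+54+81+119+85+81+78 = 890 → 03 7a.
Outer input = (K'⊕opad) ∥ inner = 3f fb 5c 5c 5c 5c ∥ 03 7a.
Outer hash (tag): sum = 63+251+92+92+92+92+3+122 = 807 → 03 27.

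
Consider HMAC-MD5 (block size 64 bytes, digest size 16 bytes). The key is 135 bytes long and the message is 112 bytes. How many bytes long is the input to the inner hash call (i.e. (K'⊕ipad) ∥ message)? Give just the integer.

176

Key is 135 > 64 bytes, so it is hashed to 16 bytes then zero-padded to 64: |K'| = 64.
Inner input = (K'⊕ipad) ∥ m → 64 + 112 = 176 bytes.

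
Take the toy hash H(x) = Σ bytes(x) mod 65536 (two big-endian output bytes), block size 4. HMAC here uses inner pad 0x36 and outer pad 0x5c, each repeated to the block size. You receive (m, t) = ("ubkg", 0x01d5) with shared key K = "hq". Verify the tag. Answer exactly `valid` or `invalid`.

valid

Key "hq" = 68 71 is 2 bytes ≤ B = 4; zero-pad to 4 bytes: K' = 68 71 00 00.
K' ⊕ ipad = 5e 47 36 36; K' ⊕ opad = 34 2d 5c 5c.
Inner hash: sum = 94+71+54+54+117+98+107+103 = 698 → 02 ba.
Outer hash (recomputed tag): sum = 52+45+92+92+2+186 = 469 → 01 d5.
Recomputed tag = 01d5; claimed = 01d5 → match.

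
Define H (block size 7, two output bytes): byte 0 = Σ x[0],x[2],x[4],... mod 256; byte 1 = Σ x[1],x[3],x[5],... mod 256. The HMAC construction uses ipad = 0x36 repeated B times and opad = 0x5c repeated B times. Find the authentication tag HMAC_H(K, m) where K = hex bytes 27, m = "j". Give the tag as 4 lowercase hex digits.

9bc7

Key hex bytes 27 is 1 byte ≤ B = 7; zero-pad to 7 bytes: K' = 27 00 00 00 00 00 00.
K' ⊕ ipad = 11 36 36 36 36 36 36.  K' ⊕ opad = 7b 5c 5c 5c 5c 5c 5c.
Inner input = (K'⊕ipad) ∥ m = 11 36 36 36 36 36 36 ∥ 6a.
Inner hash: even-index sum = 179 mod 256 = 179; odd-index sum = 268 mod 256 = 12 → b3 0c.
Outer input = (K'⊕opad) ∥ inner = 7b 5c 5c 5c 5c 5c 5c ∥ b3 0c.
Outer hash (tag): even-index sum = 411 mod 256 = 155; odd-index sum = 455 mod 256 = 199 → 9b c7.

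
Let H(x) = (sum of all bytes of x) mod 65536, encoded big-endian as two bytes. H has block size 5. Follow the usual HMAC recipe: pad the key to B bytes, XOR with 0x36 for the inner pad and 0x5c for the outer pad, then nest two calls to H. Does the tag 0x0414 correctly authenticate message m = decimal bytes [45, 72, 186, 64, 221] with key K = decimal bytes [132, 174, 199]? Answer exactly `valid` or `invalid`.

Key decimal bytes [132, 174, 199] = 84 ae c7 is 3 bytes ≤ B = 5; zero-pad to 5 bytes: K' = 84 ae c7 00 00.
K' ⊕ ipad = b2 98 f1 36 36; K' ⊕ opad = d8 f2 9b 5c 5c.
Inner hash: sum = 178+152+241+54+54+45+72+186+64+221 = 1267 → 04 f3.
Outer hash (recomputed tag): sum = 216+242+155+92+92+4+243 = 1044 → 04 14.
Recomputed tag = 0414; claimed = 0414 → match.

valid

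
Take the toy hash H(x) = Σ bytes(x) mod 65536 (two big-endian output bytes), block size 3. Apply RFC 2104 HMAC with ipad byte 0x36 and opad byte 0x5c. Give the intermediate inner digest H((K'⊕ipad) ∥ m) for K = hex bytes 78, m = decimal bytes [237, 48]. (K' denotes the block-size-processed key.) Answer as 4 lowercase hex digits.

Key hex bytes 78 is 1 byte ≤ B = 3; zero-pad to 3 bytes: K' = 78 00 00.
K' ⊕ ipad = 4e 36 36.
Inner input = 4e 36 36 ∥ ed 30.
Inner hash: sum = 78+54+54+237+48 = 471 → 01 d7.

01d7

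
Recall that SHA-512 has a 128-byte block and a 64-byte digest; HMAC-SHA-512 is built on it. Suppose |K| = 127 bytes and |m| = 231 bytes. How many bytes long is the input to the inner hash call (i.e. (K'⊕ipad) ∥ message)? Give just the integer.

359

Key is 127 ≤ 128 bytes, zero-padded: |K'| = 128.
Inner input = (K'⊕ipad) ∥ m → 128 + 231 = 359 bytes.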